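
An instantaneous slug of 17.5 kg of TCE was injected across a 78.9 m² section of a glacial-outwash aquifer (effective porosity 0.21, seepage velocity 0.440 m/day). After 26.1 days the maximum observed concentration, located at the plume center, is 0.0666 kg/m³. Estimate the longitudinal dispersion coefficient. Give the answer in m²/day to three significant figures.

0.767 m²/day

At the plume center C_max = M/(n_e·A·√(4πDt)), so D = M²/(4πt·(n_e·A·C_max)²).
n_e·A·C_max = 0.21 × 78.9 × 0.0666 = 1.103 kg/m.
D = 17.5²/(4π × 26.1 × 1.103²) = 0.767 m²/day.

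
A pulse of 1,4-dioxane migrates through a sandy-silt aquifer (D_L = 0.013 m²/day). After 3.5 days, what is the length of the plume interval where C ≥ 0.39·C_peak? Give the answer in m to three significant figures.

0.828 m

The plume is Gaussian with σ = √(2Dt) = √(2 × 0.013 × 3.5) = 0.3017 m.
C/C_peak = exp(−Δx²/(2σ²)) = 0.39 ⇒ Δx = σ·√(−2 ln 0.39) = 0.3017 × 1.372 = 0.4139 m.
Width = 2Δx = 0.828 m.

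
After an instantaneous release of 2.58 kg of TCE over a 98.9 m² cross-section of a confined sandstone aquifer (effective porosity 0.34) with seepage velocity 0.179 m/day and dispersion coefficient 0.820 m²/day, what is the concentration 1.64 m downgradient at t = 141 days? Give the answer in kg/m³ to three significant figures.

For an instantaneous plane source, C(x,t) = M/(n_e·A·√(4πDt)) · exp(−(x−vt)²/(4Dt)), with n_e·A the pore (flow) area.
Plume center vt = 0.179 × 141 = 25.239 m, so the well at 1.64 m is 23.599 m upgradient of the peak.
√(4πDt) = 38.12 m, giving peak height M/(n_e·A·√(4πDt)) = 2.58/(0.34 × 98.9 × 38.12) = 0.002013 kg/m³.
(x−vt)²/(4Dt) = (-23.599)²/(4 × 0.820 × 141) = 1.204; exp(−1.204) = 0.3000.
C = 0.002013 × 0.3000 = 0.000604 kg/m³.

0.000604 kg/m³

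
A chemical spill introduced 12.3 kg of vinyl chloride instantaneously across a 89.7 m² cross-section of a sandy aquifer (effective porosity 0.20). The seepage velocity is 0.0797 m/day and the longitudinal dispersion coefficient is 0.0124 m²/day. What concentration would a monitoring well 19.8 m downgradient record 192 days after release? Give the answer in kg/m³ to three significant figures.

For an instantaneous plane source, C(x,t) = M/(n_e·A·√(4πDt)) · exp(−(x−vt)²/(4Dt)), with n_e·A the pore (flow) area.
Plume center vt = 0.0797 × 192 = 15.3024 m, so the well at 19.8 m is 4.4976 m downgradient of the peak.
√(4πDt) = 5.470 m, giving peak height M/(n_e·A·√(4πDt)) = 12.3/(0.20 × 89.7 × 5.470) = 0.1253 kg/m³.
(x−vt)²/(4Dt) = (4.4976)²/(4 × 0.0124 × 192) = 2.124; exp(−2.124) = 0.1196.
C = 0.1253 × 0.1196 = 0.0150 kg/m³.

0.0150 kg/m³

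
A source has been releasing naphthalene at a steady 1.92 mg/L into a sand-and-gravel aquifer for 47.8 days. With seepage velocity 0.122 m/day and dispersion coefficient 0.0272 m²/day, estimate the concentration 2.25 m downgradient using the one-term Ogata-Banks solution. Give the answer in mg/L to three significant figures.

For a continuous step input, C/C₀ ≈ ½·erfc((x−vt)/(2√(Dt))).
vt = 0.122 × 47.8 = 5.8316 m and 2√(Dt) = 2√(0.0272 × 47.8) = 2.280 m.
Argument (x−vt)/(2√(Dt)) = (2.25 − 5.8316)/2.280 = -1.571; ½·erfc(-1.571) = 0.9868.
C = 1.92 × 0.9868 = 1.89 mg/L.

1.89 mg/L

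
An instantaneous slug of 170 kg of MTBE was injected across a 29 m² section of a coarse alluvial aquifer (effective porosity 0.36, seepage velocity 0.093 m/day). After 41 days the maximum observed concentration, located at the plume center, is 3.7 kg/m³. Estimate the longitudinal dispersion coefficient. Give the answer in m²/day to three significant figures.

0.0376 m²/day

At the plume center C_max = M/(n_e·A·√(4πDt)), so D = M²/(4πt·(n_e·A·C_max)²).
n_e·A·C_max = 0.36 × 29 × 3.7 = 38.63 kg/m.
D = 170²/(4π × 41 × 38.63²) = 0.0376 m²/day.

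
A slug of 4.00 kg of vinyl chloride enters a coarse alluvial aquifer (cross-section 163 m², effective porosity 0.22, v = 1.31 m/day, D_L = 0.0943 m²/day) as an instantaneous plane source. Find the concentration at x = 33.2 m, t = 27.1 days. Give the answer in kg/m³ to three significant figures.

For an instantaneous plane source, C(x,t) = M/(n_e·A·√(4πDt)) · exp(−(x−vt)²/(4Dt)), with n_e·A the pore (flow) area.
Plume center vt = 1.31 × 27.1 = 35.501 m, so the well at 33.2 m is 2.301 m upgradient of the peak.
√(4πDt) = 5.667 m, giving peak height M/(n_e·A·√(4πDt)) = 4.00/(0.22 × 163 × 5.667) = 0.01968 kg/m³.
(x−vt)²/(4Dt) = (-2.301)²/(4 × 0.0943 × 27.1) = 0.5180; exp(−0.5180) = 0.5957.
C = 0.01968 × 0.5957 = 0.0117 kg/m³.

0.0117 kg/m³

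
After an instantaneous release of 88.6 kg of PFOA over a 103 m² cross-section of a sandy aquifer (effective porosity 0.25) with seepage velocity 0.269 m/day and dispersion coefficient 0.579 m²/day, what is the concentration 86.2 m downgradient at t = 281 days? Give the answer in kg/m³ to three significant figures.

For an instantaneous plane source, C(x,t) = M/(n_e·A·√(4πDt)) · exp(−(x−vt)²/(4Dt)), with n_e·A the pore (flow) area.
Plume center vt = 0.269 × 281 = 75.589 m, so the well at 86.2 m is 10.611 m downgradient of the peak.
√(4πDt) = 45.22 m, giving peak height M/(n_e·A·√(4πDt)) = 88.6/(0.25 × 103 × 45.22) = 0.07609 kg/m³.
(x−vt)²/(4Dt) = (10.611)²/(4 × 0.579 × 281) = 0.1730; exp(−0.1730) = 0.8411.
C = 0.07609 × 0.8411 = 0.0640 kg/m³.

0.0640 kg/m³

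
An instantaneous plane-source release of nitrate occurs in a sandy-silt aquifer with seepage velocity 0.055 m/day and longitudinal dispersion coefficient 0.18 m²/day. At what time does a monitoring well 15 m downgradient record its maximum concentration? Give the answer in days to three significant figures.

220 days

For the 1D instantaneous-source solution, setting ∂C/∂t = 0 at fixed x gives v²t² + 2Dt − x² = 0, so t = (√(D² + v²x²) − D)/v².
√(D² + v²x²) = √(0.18² + 0.055² × 15²) = 0.8444; v² = 0.003025.
t = (0.8444 − 0.18)/0.003025 = 220 days (vs. the pure-advection estimate x/v = 273 d).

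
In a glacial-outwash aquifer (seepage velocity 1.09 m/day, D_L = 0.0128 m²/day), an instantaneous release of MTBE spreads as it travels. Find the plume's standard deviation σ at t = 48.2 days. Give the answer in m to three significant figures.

Dispersive spreading gives a Gaussian with σ² = 2Dt; advection only shifts the center.
σ = √(2 × 0.0128 × 48.2) = 1.11 m.

1.11 m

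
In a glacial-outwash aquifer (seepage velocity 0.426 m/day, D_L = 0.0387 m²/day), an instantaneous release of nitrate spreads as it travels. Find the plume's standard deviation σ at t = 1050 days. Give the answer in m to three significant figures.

Dispersive spreading gives a Gaussian with σ² = 2Dt; advection only shifts the center.
σ = √(2 × 0.0387 × 1050) = 9.01 m.

9.01 m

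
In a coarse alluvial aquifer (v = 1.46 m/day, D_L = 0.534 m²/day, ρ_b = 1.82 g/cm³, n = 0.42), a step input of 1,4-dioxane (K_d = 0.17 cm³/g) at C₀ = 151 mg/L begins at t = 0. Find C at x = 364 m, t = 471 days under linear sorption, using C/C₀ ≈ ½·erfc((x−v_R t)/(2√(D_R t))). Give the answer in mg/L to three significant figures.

146 mg/L

Retardation factor R = 1 + ρ_b·K_d/n = 1 + 1.82 × 0.17/0.42 = 1.737.
Sorption retards both mechanisms: v_R = v/R = 0.8405 m/day, D_R = D/R = 0.3074 m²/day.
v_R·t = 0.8405 × 471 = 395.8755 m; 2√(D_R t) = 24.07 m; argument = (364 − 395.8755)/24.07 = -1.324.
C = C₀ × ½·erfc(-1.324) = 151 × 0.9694 = 146 mg/L.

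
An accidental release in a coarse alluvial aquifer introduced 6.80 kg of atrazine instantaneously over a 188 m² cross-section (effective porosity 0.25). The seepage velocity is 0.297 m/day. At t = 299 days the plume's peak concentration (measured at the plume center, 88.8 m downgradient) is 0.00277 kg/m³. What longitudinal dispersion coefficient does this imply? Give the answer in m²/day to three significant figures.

At the plume center C_max = M/(n_e·A·√(4πDt)), so D = M²/(4πt·(n_e·A·C_max)²).
n_e·A·C_max = 0.25 × 188 × 0.00277 = 0.1302 kg/m.
D = 6.80²/(4π × 299 × 0.1302²) = 0.726 m²/day.

0.726 m²/day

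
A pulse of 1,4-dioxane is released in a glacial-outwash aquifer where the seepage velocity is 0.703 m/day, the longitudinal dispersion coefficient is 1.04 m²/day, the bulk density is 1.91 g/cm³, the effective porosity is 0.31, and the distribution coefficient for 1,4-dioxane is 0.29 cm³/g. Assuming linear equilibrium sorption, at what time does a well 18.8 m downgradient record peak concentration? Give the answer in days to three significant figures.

Retardation factor R = 1 + ρ_b·K_d/n = 1 + 1.91 × 0.29/0.31 = 2.787.
Sorption retards both mechanisms: v_R = v/R = 0.2522 m/day, D_R = D/R = 0.3732 m²/day.
Peak time from v_R²t² + 2D_R t − x² = 0: t = (√(D_R² + v_R²x²) − D_R)/v_R².
√(D_R² + v_R²x²) = √(0.3732² + 0.2522² × 18.8²) = 4.756; v_R² = 0.06360.
t = (4.756 − 0.3732)/0.06360 = 68.9 days.

68.9 days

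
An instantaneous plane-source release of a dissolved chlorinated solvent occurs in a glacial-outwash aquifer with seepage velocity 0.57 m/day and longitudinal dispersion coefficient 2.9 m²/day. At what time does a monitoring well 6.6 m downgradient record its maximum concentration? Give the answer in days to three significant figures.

For the 1D instantaneous-source solution, setting ∂C/∂t = 0 at fixed x gives v²t² + 2Dt − x² = 0, so t = (√(D² + v²x²) − D)/v².
√(D² + v²x²) = √(2.9² + 0.57² × 6.6²) = 4.750; v² = 0.3249.
t = (4.750 − 2.9)/0.3249 = 5.69 days (vs. the pure-advection estimate x/v = 11.6 d).

5.69 days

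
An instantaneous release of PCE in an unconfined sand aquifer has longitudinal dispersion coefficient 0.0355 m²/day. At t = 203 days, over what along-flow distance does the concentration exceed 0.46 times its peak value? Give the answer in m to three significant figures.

The plume is Gaussian with σ = √(2Dt) = √(2 × 0.0355 × 203) = 3.796 m.
C/C_peak = exp(−Δx²/(2σ²)) = 0.46 ⇒ Δx = σ·√(−2 ln 0.46) = 3.796 × 1.246 = 4.730 m.
Width = 2Δx = 9.46 m.

9.46 m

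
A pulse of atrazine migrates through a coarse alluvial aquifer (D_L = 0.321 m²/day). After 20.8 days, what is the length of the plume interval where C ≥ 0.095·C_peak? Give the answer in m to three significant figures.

The plume is Gaussian with σ = √(2Dt) = √(2 × 0.321 × 20.8) = 3.654 m.
C/C_peak = exp(−Δx²/(2σ²)) = 0.095 ⇒ Δx = σ·√(−2 ln 0.095) = 3.654 × 2.170 = 7.929 m.
Width = 2Δx = 15.9 m.

15.9 m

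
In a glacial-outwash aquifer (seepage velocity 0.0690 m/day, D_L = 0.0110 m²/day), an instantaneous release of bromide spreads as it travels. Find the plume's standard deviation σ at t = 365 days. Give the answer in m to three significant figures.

2.83 m

Dispersive spreading gives a Gaussian with σ² = 2Dt; advection only shifts the center.
σ = √(2 × 0.0110 × 365) = 2.83 m.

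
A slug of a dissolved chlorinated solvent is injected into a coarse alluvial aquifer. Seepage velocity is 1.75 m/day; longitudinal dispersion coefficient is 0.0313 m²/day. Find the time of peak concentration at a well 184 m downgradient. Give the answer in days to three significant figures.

For the 1D instantaneous-source solution, setting ∂C/∂t = 0 at fixed x gives v²t² + 2Dt − x² = 0, so t = (√(D² + v²x²) − D)/v².
√(D² + v²x²) = √(0.0313² + 1.75² × 184²) = 322.0; v² = 3.0625.
t = (322.0 − 0.0313)/3.0625 = 105 days (vs. the pure-advection estimate x/v = 105 d).

105 days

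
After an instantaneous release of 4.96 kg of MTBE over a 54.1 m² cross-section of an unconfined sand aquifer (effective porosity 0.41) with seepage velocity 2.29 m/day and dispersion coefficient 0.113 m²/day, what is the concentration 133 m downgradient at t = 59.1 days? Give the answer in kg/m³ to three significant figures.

0.0199 kg/m³

For an instantaneous plane source, C(x,t) = M/(n_e·A·√(4πDt)) · exp(−(x−vt)²/(4Dt)), with n_e·A the pore (flow) area.
Plume center vt = 2.29 × 59.1 = 135.339 m, so the well at 133 m is 2.339 m upgradient of the peak.
√(4πDt) = 9.161 m, giving peak height M/(n_e·A·√(4πDt)) = 4.96/(0.41 × 54.1 × 9.161) = 0.02441 kg/m³.
(x−vt)²/(4Dt) = (-2.339)²/(4 × 0.113 × 59.1) = 0.2048; exp(−0.2048) = 0.8148.
C = 0.02441 × 0.8148 = 0.0199 kg/m³.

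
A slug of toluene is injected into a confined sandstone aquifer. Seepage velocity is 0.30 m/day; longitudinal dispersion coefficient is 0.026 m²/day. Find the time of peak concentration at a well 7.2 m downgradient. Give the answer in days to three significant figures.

23.7 days

For the 1D instantaneous-source solution, setting ∂C/∂t = 0 at fixed x gives v²t² + 2Dt − x² = 0, so t = (√(D² + v²x²) − D)/v².
√(D² + v²x²) = √(0.026² + 0.30² × 7.2²) = 2.160; v² = 0.09.
t = (2.160 − 0.026)/0.09 = 23.7 days (vs. the pure-advection estimate x/v = 24.0 d).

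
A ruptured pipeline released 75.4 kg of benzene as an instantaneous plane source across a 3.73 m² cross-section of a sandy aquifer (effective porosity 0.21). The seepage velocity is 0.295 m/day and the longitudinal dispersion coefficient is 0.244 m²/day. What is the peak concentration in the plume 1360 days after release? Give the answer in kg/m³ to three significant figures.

The peak of an instantaneous 1D plume sits at x = vt; there the Gaussian factor is 1 and C_max = M/(n_e·A·√(4πDt)), where n_e·A is the pore area the mass is dissolved in.
√(4πDt) = √(4π × 0.244 × 1360) = 64.58 m, so C_max = 75.4/(0.21 × 3.73 × 64.58) = 1.49 kg/m³.

1.49 kg/m³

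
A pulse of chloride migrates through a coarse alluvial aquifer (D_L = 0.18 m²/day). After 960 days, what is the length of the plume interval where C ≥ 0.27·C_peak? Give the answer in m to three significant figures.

60.2 m

The plume is Gaussian with σ = √(2Dt) = √(2 × 0.18 × 960) = 18.59 m.
C/C_peak = exp(−Δx²/(2σ²)) = 0.27 ⇒ Δx = σ·√(−2 ln 0.27) = 18.59 × 1.618 = 30.08 m.
Width = 2Δx = 60.2 m.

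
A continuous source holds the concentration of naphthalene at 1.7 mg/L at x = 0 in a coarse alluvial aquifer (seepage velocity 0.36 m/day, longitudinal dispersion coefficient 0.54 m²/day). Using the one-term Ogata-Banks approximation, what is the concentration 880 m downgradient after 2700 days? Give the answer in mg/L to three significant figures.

For a continuous step input, C/C₀ ≈ ½·erfc((x−vt)/(2√(Dt))).
vt = 0.36 × 2700 = 972 m and 2√(Dt) = 2√(0.54 × 2700) = 76.37 m.
Argument (x−vt)/(2√(Dt)) = (880 − 972)/76.37 = -1.205; ½·erfc(-1.205) = 0.9558.
C = 1.7 × 0.9558 = 1.62 mg/L.

1.62 mg/L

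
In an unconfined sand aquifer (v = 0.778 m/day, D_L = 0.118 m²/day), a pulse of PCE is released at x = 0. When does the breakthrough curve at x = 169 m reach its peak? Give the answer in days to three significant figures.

217 days

For the 1D instantaneous-source solution, setting ∂C/∂t = 0 at fixed x gives v²t² + 2Dt − x² = 0, so t = (√(D² + v²x²) − D)/v².
√(D² + v²x²) = √(0.118² + 0.778² × 169²) = 131.5; v² = 0.605284.
t = (131.5 − 0.118)/0.605284 = 217 days (vs. the pure-advection estimate x/v = 217 d).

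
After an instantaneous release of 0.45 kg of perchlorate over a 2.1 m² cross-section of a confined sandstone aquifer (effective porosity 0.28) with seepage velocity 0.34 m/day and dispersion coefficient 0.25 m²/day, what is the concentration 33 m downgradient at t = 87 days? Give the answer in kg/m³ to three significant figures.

0.0405 kg/m³

For an instantaneous plane source, C(x,t) = M/(n_e·A·√(4πDt)) · exp(−(x−vt)²/(4Dt)), with n_e·A the pore (flow) area.
Plume center vt = 0.34 × 87 = 29.58 m, so the well at 33 m is 3.42 m downgradient of the peak.
√(4πDt) = 16.53 m, giving peak height M/(n_e·A·√(4πDt)) = 0.45/(0.28 × 2.1 × 16.53) = 0.04630 kg/m³.
(x−vt)²/(4Dt) = (3.42)²/(4 × 0.25 × 87) = 0.1344; exp(−0.1344) = 0.8742.
C = 0.04630 × 0.8742 = 0.0405 kg/m³.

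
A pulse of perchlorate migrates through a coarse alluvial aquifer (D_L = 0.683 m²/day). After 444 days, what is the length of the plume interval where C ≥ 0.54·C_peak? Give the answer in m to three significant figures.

The plume is Gaussian with σ = √(2Dt) = √(2 × 0.683 × 444) = 24.63 m.
C/C_peak = exp(−Δx²/(2σ²)) = 0.54 ⇒ Δx = σ·√(−2 ln 0.54) = 24.63 × 1.110 = 27.34 m.
Width = 2Δx = 54.7 m.

54.7 m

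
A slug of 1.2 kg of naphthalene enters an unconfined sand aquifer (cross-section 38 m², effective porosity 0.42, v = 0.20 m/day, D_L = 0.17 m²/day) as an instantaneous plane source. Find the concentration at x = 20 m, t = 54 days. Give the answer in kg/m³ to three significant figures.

For an instantaneous plane source, C(x,t) = M/(n_e·A·√(4πDt)) · exp(−(x−vt)²/(4Dt)), with n_e·A the pore (flow) area.
Plume center vt = 0.20 × 54 = 10.8 m, so the well at 20 m is 9.2 m downgradient of the peak.
√(4πDt) = 10.74 m, giving peak height M/(n_e·A·√(4πDt)) = 1.2/(0.42 × 38 × 10.74) = 0.007001 kg/m³.
(x−vt)²/(4Dt) = (9.2)²/(4 × 0.17 × 54) = 2.305; exp(−2.305) = 0.09976.
C = 0.007001 × 0.09976 = 0.000698 kg/m³.

0.000698 kg/m³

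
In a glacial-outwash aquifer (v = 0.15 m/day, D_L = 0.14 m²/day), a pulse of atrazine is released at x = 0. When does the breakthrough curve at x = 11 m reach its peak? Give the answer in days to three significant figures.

67.4 days

For the 1D instantaneous-source solution, setting ∂C/∂t = 0 at fixed x gives v²t² + 2Dt − x² = 0, so t = (√(D² + v²x²) − D)/v².
√(D² + v²x²) = √(0.14² + 0.15² × 11²) = 1.656; v² = 0.0225.
t = (1.656 − 0.14)/0.0225 = 67.4 days (vs. the pure-advection estimate x/v = 73.3 d).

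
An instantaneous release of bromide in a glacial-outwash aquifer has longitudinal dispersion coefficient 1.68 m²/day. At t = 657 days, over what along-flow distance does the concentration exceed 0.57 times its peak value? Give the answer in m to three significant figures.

The plume is Gaussian with σ = √(2Dt) = √(2 × 1.68 × 657) = 46.98 m.
C/C_peak = exp(−Δx²/(2σ²)) = 0.57 ⇒ Δx = σ·√(−2 ln 0.57) = 46.98 × 1.060 = 49.80 m.
Width = 2Δx = 99.6 m.

99.6 m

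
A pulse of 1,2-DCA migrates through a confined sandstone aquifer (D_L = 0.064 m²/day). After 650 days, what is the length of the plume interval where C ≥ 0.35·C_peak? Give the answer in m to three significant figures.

The plume is Gaussian with σ = √(2Dt) = √(2 × 0.064 × 650) = 9.121 m.
C/C_peak = exp(−Δx²/(2σ²)) = 0.35 ⇒ Δx = σ·√(−2 ln 0.35) = 9.121 × 1.449 = 13.22 m.
Width = 2Δx = 26.4 m.

26.4 m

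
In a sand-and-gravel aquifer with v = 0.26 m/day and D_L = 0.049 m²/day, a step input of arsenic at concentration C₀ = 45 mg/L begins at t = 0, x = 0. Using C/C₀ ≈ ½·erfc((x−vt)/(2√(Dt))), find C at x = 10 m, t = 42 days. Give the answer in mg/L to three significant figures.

30.4 mg/L

For a continuous step input, C/C₀ ≈ ½·erfc((x−vt)/(2√(Dt))).
vt = 0.26 × 42 = 10.92 m and 2√(Dt) = 2√(0.049 × 42) = 2.869 m.
Argument (x−vt)/(2√(Dt)) = (10 − 10.92)/2.869 = -0.3207; ½·erfc(-0.3207) = 0.6749.
C = 45 × 0.6749 = 30.4 mg/L.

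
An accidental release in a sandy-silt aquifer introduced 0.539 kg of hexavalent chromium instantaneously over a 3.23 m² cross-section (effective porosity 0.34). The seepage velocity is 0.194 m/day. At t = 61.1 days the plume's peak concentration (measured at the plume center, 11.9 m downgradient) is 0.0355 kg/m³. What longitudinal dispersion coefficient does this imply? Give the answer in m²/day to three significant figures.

At the plume center C_max = M/(n_e·A·√(4πDt)), so D = M²/(4πt·(n_e·A·C_max)²).
n_e·A·C_max = 0.34 × 3.23 × 0.0355 = 0.03899 kg/m.
D = 0.539²/(4π × 61.1 × 0.03899²) = 0.249 m²/day.

0.249 m²/day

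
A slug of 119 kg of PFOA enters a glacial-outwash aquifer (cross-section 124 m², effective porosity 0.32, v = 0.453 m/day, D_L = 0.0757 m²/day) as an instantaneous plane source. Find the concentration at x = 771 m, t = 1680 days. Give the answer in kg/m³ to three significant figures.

0.0617 kg/m³

For an instantaneous plane source, C(x,t) = M/(n_e·A·√(4πDt)) · exp(−(x−vt)²/(4Dt)), with n_e·A the pore (flow) area.
Plume center vt = 0.453 × 1680 = 761.04 m, so the well at 771 m is 9.96 m downgradient of the peak.
√(4πDt) = 39.98 m, giving peak height M/(n_e·A·√(4πDt)) = 119/(0.32 × 124 × 39.98) = 0.07501 kg/m³.
(x−vt)²/(4Dt) = (9.96)²/(4 × 0.0757 × 1680) = 0.1950; exp(−0.1950) = 0.8228.
C = 0.07501 × 0.8228 = 0.0617 kg/m³.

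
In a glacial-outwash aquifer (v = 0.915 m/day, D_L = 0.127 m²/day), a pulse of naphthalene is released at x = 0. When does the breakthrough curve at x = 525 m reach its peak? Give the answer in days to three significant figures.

For the 1D instantaneous-source solution, setting ∂C/∂t = 0 at fixed x gives v²t² + 2Dt − x² = 0, so t = (√(D² + v²x²) − D)/v².
√(D² + v²x²) = √(0.127² + 0.915² × 525²) = 480.4; v² = 0.837225.
t = (480.4 − 0.127)/0.837225 = 574 days (vs. the pure-advection estimate x/v = 574 d).

574 days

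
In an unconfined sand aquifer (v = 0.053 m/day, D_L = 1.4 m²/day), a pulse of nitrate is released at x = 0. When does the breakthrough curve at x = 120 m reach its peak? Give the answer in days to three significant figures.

For the 1D instantaneous-source solution, setting ∂C/∂t = 0 at fixed x gives v²t² + 2Dt − x² = 0, so t = (√(D² + v²x²) − D)/v².
√(D² + v²x²) = √(1.4² + 0.053² × 120²) = 6.512; v² = 0.002809.
t = (6.512 − 1.4)/0.002809 = 1820 days (vs. the pure-advection estimate x/v = 2260 d).

1820 days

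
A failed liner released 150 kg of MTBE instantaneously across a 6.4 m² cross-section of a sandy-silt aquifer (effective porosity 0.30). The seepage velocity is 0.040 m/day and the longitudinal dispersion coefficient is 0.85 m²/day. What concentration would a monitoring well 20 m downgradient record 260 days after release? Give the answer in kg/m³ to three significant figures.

1.34 kg/m³

For an instantaneous plane source, C(x,t) = M/(n_e·A·√(4πDt)) · exp(−(x−vt)²/(4Dt)), with n_e·A the pore (flow) area.
Plume center vt = 0.040 × 260 = 10.4 m, so the well at 20 m is 9.6 m downgradient of the peak.
√(4πDt) = 52.70 m, giving peak height M/(n_e·A·√(4πDt)) = 150/(0.30 × 6.4 × 52.70) = 1.482 kg/m³.
(x−vt)²/(4Dt) = (9.6)²/(4 × 0.85 × 260) = 0.1043; exp(−0.1043) = 0.9010.
C = 1.482 × 0.9010 = 1.34 kg/m³.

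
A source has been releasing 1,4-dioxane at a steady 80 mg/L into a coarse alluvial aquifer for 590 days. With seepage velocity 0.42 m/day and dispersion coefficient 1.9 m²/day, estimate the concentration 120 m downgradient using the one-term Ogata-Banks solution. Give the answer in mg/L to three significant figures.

For a continuous step input, C/C₀ ≈ ½·erfc((x−vt)/(2√(Dt))).
vt = 0.42 × 590 = 247.8 m and 2√(Dt) = 2√(1.9 × 590) = 66.96 m.
Argument (x−vt)/(2√(Dt)) = (120 − 247.8)/66.96 = -1.909; ½·erfc(-1.909) = 0.9965.
C = 80 × 0.9965 = 79.7 mg/L.

79.7 mg/L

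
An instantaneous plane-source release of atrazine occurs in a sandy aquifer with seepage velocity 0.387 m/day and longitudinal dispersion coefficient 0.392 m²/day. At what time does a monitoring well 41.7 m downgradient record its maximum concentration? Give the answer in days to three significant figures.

105 days

For the 1D instantaneous-source solution, setting ∂C/∂t = 0 at fixed x gives v²t² + 2Dt − x² = 0, so t = (√(D² + v²x²) − D)/v².
√(D² + v²x²) = √(0.392² + 0.387² × 41.7²) = 16.14; v² = 0.149769.
t = (16.14 − 0.392)/0.149769 = 105 days (vs. the pure-advection estimate x/v = 108 d).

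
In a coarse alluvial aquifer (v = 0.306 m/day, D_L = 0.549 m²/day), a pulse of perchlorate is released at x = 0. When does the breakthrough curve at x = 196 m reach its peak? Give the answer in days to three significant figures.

635 days

For the 1D instantaneous-source solution, setting ∂C/∂t = 0 at fixed x gives v²t² + 2Dt − x² = 0, so t = (√(D² + v²x²) − D)/v².
√(D² + v²x²) = √(0.549² + 0.306² × 196²) = 59.98; v² = 0.093636.
t = (59.98 − 0.549)/0.093636 = 635 days (vs. the pure-advection estimate x/v = 641 d).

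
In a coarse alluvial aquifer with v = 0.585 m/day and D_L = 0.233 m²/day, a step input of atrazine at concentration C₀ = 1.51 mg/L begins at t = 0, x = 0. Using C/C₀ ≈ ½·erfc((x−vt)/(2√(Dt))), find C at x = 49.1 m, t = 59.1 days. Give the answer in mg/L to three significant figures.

0.00426 mg/L

For a continuous step input, C/C₀ ≈ ½·erfc((x−vt)/(2√(Dt))).
vt = 0.585 × 59.1 = 34.5735 m and 2√(Dt) = 2√(0.233 × 59.1) = 7.422 m.
Argument (x−vt)/(2√(Dt)) = (49.1 − 34.5735)/7.422 = 1.957; ½·erfc(1.957) = 0.002823.
C = 1.51 × 0.002823 = 0.00426 mg/L.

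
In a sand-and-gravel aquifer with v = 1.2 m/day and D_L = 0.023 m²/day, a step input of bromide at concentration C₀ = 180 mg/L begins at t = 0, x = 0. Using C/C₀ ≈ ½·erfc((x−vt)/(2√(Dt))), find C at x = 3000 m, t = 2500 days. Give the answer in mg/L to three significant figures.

90.0 mg/L

For a continuous step input, C/C₀ ≈ ½·erfc((x−vt)/(2√(Dt))).
vt = 1.2 × 2500 = 3000 m and 2√(Dt) = 2√(0.023 × 2500) = 15.17 m.
Argument (x−vt)/(2√(Dt)) = (3000 − 3000)/15.17 = 0; ½·erfc(0) = 0.5000.
C = 180 × 0.5000 = 90.0 mg/L.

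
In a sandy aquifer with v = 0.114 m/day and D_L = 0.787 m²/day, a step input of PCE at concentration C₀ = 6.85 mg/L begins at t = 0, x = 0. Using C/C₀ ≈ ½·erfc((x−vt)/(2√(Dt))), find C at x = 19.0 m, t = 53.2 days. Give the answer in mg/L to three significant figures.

For a continuous step input, C/C₀ ≈ ½·erfc((x−vt)/(2√(Dt))).
vt = 0.114 × 53.2 = 6.0648 m and 2√(Dt) = 2√(0.787 × 53.2) = 12.94 m.
Argument (x−vt)/(2√(Dt)) = (19.0 − 6.0648)/12.94 = 0.9996; ½·erfc(0.9996) = 0.07873.
C = 6.85 × 0.07873 = 0.539 mg/L.

0.539 mg/L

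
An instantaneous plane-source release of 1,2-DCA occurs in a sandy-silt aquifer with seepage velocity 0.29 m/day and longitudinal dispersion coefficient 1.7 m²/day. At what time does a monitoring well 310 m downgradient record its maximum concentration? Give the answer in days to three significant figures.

1050 days

For the 1D instantaneous-source solution, setting ∂C/∂t = 0 at fixed x gives v²t² + 2Dt − x² = 0, so t = (√(D² + v²x²) − D)/v².
√(D² + v²x²) = √(1.7² + 0.29² × 310²) = 89.92; v² = 0.0841.
t = (89.92 − 1.7)/0.0841 = 1050 days (vs. the pure-advection estimate x/v = 1070 d).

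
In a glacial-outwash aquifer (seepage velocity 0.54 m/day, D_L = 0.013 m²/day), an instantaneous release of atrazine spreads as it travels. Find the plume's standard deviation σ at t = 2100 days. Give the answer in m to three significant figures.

Dispersive spreading gives a Gaussian with σ² = 2Dt; advection only shifts the center.
σ = √(2 × 0.013 × 2100) = 7.39 m.

7.39 m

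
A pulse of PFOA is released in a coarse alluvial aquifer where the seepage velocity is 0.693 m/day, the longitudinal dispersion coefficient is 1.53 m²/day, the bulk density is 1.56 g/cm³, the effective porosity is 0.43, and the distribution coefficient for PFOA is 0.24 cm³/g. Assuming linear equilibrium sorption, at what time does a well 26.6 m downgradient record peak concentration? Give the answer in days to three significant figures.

Retardation factor R = 1 + ρ_b·K_d/n = 1 + 1.56 × 0.24/0.43 = 1.871.
Sorption retards both mechanisms: v_R = v/R = 0.3704 m/day, D_R = D/R = 0.8177 m²/day.
Peak time from v_R²t² + 2D_R t − x² = 0: t = (√(D_R² + v_R²x²) − D_R)/v_R².
√(D_R² + v_R²x²) = √(0.8177² + 0.3704² × 26.6²) = 9.887; v_R² = 0.1372.
t = (9.887 − 0.8177)/0.1372 = 66.1 days.

66.1 days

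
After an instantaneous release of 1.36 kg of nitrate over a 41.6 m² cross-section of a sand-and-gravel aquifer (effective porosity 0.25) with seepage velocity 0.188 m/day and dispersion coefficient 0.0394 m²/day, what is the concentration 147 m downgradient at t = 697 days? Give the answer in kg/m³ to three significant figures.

For an instantaneous plane source, C(x,t) = M/(n_e·A·√(4πDt)) · exp(−(x−vt)²/(4Dt)), with n_e·A the pore (flow) area.
Plume center vt = 0.188 × 697 = 131.036 m, so the well at 147 m is 15.964 m downgradient of the peak.
√(4πDt) = 18.58 m, giving peak height M/(n_e·A·√(4πDt)) = 1.36/(0.25 × 41.6 × 18.58) = 0.007038 kg/m³.
(x−vt)²/(4Dt) = (15.964)²/(4 × 0.0394 × 697) = 2.320; exp(−2.320) = 0.09827.
C = 0.007038 × 0.09827 = 0.000692 kg/m³.

0.000692 kg/m³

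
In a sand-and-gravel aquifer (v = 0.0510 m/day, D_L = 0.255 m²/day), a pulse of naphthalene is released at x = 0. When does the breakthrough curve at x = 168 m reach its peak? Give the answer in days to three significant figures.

For the 1D instantaneous-source solution, setting ∂C/∂t = 0 at fixed x gives v²t² + 2Dt − x² = 0, so t = (√(D² + v²x²) − D)/v².
√(D² + v²x²) = √(0.255² + 0.0510² × 168²) = 8.572; v² = 0.002601.
t = (8.572 − 0.255)/0.002601 = 3200 days (vs. the pure-advection estimate x/v = 3290 d).

3200 days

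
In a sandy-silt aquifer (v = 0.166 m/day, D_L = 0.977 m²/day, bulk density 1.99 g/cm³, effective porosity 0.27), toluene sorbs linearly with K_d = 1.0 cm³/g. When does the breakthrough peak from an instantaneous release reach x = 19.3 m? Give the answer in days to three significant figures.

Retardation factor R = 1 + ρ_b·K_d/n = 1 + 1.99 × 1.0/0.27 = 8.370.
Sorption retards both mechanisms: v_R = v/R = 0.01983 m/day, D_R = D/R = 0.1167 m²/day.
Peak time from v_R²t² + 2D_R t − x² = 0: t = (√(D_R² + v_R²x²) − D_R)/v_R².
√(D_R² + v_R²x²) = √(0.1167² + 0.01983² × 19.3²) = 0.4001; v_R² = 0.0003932.
t = (0.4001 − 0.1167)/0.0003932 = 721 days.

721 days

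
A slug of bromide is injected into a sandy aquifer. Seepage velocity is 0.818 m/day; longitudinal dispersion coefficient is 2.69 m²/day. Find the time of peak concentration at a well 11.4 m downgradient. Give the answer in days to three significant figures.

For the 1D instantaneous-source solution, setting ∂C/∂t = 0 at fixed x gives v²t² + 2Dt − x² = 0, so t = (√(D² + v²x²) − D)/v².
√(D² + v²x²) = √(2.69² + 0.818² × 11.4²) = 9.705; v² = 0.669124.
t = (9.705 − 2.69)/0.669124 = 10.5 days (vs. the pure-advection estimate x/v = 13.9 d).

10.5 days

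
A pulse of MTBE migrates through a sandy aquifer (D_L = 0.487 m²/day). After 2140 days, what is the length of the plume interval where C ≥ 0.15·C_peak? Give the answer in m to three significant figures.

The plume is Gaussian with σ = √(2Dt) = √(2 × 0.487 × 2140) = 45.65 m.
C/C_peak = exp(−Δx²/(2σ²)) = 0.15 ⇒ Δx = σ·√(−2 ln 0.15) = 45.65 × 1.948 = 88.93 m.
Width = 2Δx = 178 m.

178 m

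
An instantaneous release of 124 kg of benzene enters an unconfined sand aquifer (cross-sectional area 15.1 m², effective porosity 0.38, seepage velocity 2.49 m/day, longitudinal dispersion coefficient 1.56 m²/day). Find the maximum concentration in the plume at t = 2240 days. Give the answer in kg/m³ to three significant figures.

0.103 kg/m³

The peak of an instantaneous 1D plume sits at x = vt; there the Gaussian factor is 1 and C_max = M/(n_e·A·√(4πDt)), where n_e·A is the pore area the mass is dissolved in.
√(4πDt) = √(4π × 1.56 × 2240) = 209.6 m, so C_max = 124/(0.38 × 15.1 × 209.6) = 0.103 kg/m³.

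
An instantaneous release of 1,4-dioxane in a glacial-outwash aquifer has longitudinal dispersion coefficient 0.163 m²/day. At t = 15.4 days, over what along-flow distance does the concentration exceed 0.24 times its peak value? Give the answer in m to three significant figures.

7.57 m

The plume is Gaussian with σ = √(2Dt) = √(2 × 0.163 × 15.4) = 2.241 m.
C/C_peak = exp(−Δx²/(2σ²)) = 0.24 ⇒ Δx = σ·√(−2 ln 0.24) = 2.241 × 1.689 = 3.785 m.
Width = 2Δx = 7.57 m.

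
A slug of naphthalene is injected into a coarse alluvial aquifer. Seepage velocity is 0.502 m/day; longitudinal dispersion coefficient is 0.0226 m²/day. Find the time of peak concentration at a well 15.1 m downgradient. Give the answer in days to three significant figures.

30.0 days

For the 1D instantaneous-source solution, setting ∂C/∂t = 0 at fixed x gives v²t² + 2Dt − x² = 0, so t = (√(D² + v²x²) − D)/v².
√(D² + v²x²) = √(0.0226² + 0.502² × 15.1²) = 7.580; v² = 0.252004.
t = (7.580 − 0.0226)/0.252004 = 30.0 days (vs. the pure-advection estimate x/v = 30.1 d).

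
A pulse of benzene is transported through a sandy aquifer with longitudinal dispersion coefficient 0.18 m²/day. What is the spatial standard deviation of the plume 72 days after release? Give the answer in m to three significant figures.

5.09 m

Dispersive spreading gives a Gaussian with σ² = 2Dt; advection only shifts the center.
σ = √(2 × 0.18 × 72) = 5.09 m.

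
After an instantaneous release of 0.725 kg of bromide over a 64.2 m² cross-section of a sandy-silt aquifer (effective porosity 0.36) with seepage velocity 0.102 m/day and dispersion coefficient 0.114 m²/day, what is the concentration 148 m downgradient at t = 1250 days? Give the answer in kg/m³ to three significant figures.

For an instantaneous plane source, C(x,t) = M/(n_e·A·√(4πDt)) · exp(−(x−vt)²/(4Dt)), with n_e·A the pore (flow) area.
Plume center vt = 0.102 × 1250 = 127.5 m, so the well at 148 m is 20.5 m downgradient of the peak.
√(4πDt) = 42.32 m, giving peak height M/(n_e·A·√(4πDt)) = 0.725/(0.36 × 64.2 × 42.32) = 0.0007412 kg/m³.
(x−vt)²/(4Dt) = (20.5)²/(4 × 0.114 × 1250) = 0.7373; exp(−0.7373) = 0.4784.
C = 0.0007412 × 0.4784 = 0.000355 kg/m³.

0.000355 kg/m³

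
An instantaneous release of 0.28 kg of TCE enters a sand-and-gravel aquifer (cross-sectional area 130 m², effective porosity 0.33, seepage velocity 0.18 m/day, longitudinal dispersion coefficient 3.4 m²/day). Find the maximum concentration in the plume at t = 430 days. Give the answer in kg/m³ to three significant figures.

The peak of an instantaneous 1D plume sits at x = vt; there the Gaussian factor is 1 and C_max = M/(n_e·A·√(4πDt)), where n_e·A is the pore area the mass is dissolved in.
√(4πDt) = √(4π × 3.4 × 430) = 135.5 m, so C_max = 0.28/(0.33 × 130 × 135.5) = 4.82e-05 kg/m³.

4.82e-05 kg/m³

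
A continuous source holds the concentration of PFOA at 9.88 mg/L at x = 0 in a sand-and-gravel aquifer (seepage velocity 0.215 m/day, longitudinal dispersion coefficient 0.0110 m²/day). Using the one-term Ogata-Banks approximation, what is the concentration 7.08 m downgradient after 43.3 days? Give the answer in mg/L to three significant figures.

9.77 mg/L

For a continuous step input, C/C₀ ≈ ½·erfc((x−vt)/(2√(Dt))).
vt = 0.215 × 43.3 = 9.3095 m and 2√(Dt) = 2√(0.0110 × 43.3) = 1.380 m.
Argument (x−vt)/(2√(Dt)) = (7.08 − 9.3095)/1.380 = -1.616; ½·erfc(-1.616) = 0.9889.
C = 9.88 × 0.9889 = 9.77 mg/L.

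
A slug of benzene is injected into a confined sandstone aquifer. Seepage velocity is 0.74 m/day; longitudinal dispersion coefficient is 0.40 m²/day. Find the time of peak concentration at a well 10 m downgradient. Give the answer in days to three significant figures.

12.8 days

For the 1D instantaneous-source solution, setting ∂C/∂t = 0 at fixed x gives v²t² + 2Dt − x² = 0, so t = (√(D² + v²x²) − D)/v².
√(D² + v²x²) = √(0.40² + 0.74² × 10²) = 7.411; v² = 0.5476.
t = (7.411 − 0.40)/0.5476 = 12.8 days (vs. the pure-advection estimate x/v = 13.5 d).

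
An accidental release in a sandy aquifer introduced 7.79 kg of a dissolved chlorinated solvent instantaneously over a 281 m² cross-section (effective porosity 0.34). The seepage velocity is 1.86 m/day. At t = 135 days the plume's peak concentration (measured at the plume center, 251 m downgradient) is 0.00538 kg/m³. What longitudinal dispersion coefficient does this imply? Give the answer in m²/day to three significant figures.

0.135 m²/day

At the plume center C_max = M/(n_e·A·√(4πDt)), so D = M²/(4πt·(n_e·A·C_max)²).
n_e·A·C_max = 0.34 × 281 × 0.00538 = 0.5140 kg/m.
D = 7.79²/(4π × 135 × 0.5140²) = 0.135 m²/day.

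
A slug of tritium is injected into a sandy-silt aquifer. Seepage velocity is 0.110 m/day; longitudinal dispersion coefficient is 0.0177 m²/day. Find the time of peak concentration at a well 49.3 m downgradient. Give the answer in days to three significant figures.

447 days

For the 1D instantaneous-source solution, setting ∂C/∂t = 0 at fixed x gives v²t² + 2Dt − x² = 0, so t = (√(D² + v²x²) − D)/v².
√(D² + v²x²) = √(0.0177² + 0.110² × 49.3²) = 5.423; v² = 0.0121.
t = (5.423 − 0.0177)/0.0121 = 447 days (vs. the pure-advection estimate x/v = 448 d).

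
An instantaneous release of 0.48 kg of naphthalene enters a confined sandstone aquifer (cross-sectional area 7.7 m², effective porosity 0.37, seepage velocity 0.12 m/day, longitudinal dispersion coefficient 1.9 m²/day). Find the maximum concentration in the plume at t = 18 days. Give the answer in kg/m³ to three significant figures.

The peak of an instantaneous 1D plume sits at x = vt; there the Gaussian factor is 1 and C_max = M/(n_e·A·√(4πDt)), where n_e·A is the pore area the mass is dissolved in.
√(4πDt) = √(4π × 1.9 × 18) = 20.73 m, so C_max = 0.48/(0.37 × 7.7 × 20.73) = 0.00813 kg/m³.

0.00813 kg/m³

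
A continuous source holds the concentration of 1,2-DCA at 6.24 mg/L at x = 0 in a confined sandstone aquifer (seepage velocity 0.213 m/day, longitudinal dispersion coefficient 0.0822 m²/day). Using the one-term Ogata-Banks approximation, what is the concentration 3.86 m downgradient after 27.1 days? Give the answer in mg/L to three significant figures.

For a continuous step input, C/C₀ ≈ ½·erfc((x−vt)/(2√(Dt))).
vt = 0.213 × 27.1 = 5.7723 m and 2√(Dt) = 2√(0.0822 × 27.1) = 2.985 m.
Argument (x−vt)/(2√(Dt)) = (3.86 − 5.7723)/2.985 = -0.6406; ½·erfc(-0.6406) = 0.8175.
C = 6.24 × 0.8175 = 5.10 mg/L.

5.10 mg/L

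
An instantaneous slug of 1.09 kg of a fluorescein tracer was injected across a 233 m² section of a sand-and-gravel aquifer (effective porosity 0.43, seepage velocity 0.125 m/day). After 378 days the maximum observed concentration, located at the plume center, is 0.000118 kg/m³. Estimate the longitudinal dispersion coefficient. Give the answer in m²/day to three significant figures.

At the plume center C_max = M/(n_e·A·√(4πDt)), so D = M²/(4πt·(n_e·A·C_max)²).
n_e·A·C_max = 0.43 × 233 × 0.000118 = 0.01182 kg/m.
D = 1.09²/(4π × 378 × 0.01182²) = 1.79 m²/day.

1.79 m²/day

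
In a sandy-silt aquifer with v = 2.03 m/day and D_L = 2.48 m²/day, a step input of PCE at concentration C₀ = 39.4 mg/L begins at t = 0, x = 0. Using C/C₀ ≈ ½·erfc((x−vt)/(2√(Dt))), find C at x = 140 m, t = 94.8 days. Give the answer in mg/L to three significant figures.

For a continuous step input, C/C₀ ≈ ½·erfc((x−vt)/(2√(Dt))).
vt = 2.03 × 94.8 = 192.444 m and 2√(Dt) = 2√(2.48 × 94.8) = 30.67 m.
Argument (x−vt)/(2√(Dt)) = (140 − 192.444)/30.67 = -1.710; ½·erfc(-1.710) = 0.9922.
C = 39.4 × 0.9922 = 39.1 mg/L.

39.1 mg/L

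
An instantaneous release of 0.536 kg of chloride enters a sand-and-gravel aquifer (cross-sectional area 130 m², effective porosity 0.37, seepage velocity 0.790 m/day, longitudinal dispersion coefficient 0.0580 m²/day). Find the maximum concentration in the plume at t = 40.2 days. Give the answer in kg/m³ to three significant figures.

0.00206 kg/m³

The peak of an instantaneous 1D plume sits at x = vt; there the Gaussian factor is 1 and C_max = M/(n_e·A·√(4πDt)), where n_e·A is the pore area the mass is dissolved in.
√(4πDt) = √(4π × 0.0580 × 40.2) = 5.413 m, so C_max = 0.536/(0.37 × 130 × 5.413) = 0.00206 kg/m³.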